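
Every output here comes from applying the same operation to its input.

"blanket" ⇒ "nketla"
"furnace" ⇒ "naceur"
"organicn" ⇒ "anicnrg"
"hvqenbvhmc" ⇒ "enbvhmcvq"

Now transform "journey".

Rule — delete the first character, then move the first 2 characters to the end (rotate left by 2).
For "journey" the result is "rneyou".

rneyou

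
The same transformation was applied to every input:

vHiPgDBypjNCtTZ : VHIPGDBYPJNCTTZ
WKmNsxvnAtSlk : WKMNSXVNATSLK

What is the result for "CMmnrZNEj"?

CMMNRZNEJ

Each output is the input with this applied: convert every letter to uppercase.
"CMmnrZNEj" → "CMMNRZNEJ".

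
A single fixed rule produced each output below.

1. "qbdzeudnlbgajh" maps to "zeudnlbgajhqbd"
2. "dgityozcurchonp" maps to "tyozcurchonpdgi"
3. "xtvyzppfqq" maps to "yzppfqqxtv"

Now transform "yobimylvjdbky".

imylvjdbkyyob

The pattern: move the first 3 characters to the end (rotate left by 3).
So "yobimylvjdbky" becomes "imylvjdbkyyob".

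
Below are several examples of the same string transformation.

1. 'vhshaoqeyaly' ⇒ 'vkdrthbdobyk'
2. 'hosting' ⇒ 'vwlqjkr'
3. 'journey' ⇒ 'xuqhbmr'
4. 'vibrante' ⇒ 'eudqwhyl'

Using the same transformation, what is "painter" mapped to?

The rule is to move the first 2 characters to the end (rotate left by 2), then shift every letter 3 places forward in the alphabet (wrapping around).
Applying both steps to "painter": "interpa", then "lqwhusd".
(Check on "hosting": → "stingho" → "vwlqjkr" ✓)

lqwhusd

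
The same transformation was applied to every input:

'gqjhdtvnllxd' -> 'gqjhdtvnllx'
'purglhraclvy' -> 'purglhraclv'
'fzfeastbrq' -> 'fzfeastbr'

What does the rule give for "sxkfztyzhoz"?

sxkfztyzho

Rule — delete the last character.
Applying that to "sxkfztyzhoz" gives "sxkfztyzho".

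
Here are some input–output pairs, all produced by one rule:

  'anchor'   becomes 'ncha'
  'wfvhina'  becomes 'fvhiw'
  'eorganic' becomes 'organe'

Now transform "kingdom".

Rule — delete the last 2 characters, then move the first character to the end.
Applying both steps to "kingdom": "kingd", then "ingdk".
(Check on "anchor": → "anch" → "ncha" ✓)

ingdk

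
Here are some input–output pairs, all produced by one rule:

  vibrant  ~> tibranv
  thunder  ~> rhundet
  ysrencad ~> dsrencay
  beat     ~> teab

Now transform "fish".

hisf

Each output is the input with this applied: swap the first and last characters.
So "fish" becomes "hisf".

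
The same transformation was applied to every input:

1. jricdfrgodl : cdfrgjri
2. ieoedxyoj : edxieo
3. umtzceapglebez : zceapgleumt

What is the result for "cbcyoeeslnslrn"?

The transformation: delete the last 3 characters, then move the first 3 characters to the end (rotate left by 3).
On "cbcyoeeslnslrn": the first step gives "cbcyoeeslns", and the second then gives "yoeeslnscbc".

yoeeslnscbc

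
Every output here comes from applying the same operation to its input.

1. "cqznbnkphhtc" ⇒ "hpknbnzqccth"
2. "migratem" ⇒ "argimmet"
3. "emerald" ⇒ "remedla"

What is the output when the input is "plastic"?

salpcit

Rule — reverse the string, then move the first 3 characters to the end (rotate left by 3).
Applying both steps to "plastic": "citsalp", then "salpcit".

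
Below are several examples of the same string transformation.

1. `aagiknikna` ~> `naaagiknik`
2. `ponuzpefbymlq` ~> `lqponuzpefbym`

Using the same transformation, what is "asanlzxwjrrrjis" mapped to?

Looking at the pairs, the operation is to move the last 2 characters to the front (rotate right by 2).
For "asanlzxwjrrrjis" the result is "isasanlzxwjrrrj".

isasanlzxwjrrrj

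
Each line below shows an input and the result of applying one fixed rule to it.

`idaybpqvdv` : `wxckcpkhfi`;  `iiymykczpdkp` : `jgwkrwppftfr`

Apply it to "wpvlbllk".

issrdwcs

In each case the input is transformed by: shift every letter 7 places forward in the alphabet (wrapping around), then swap the front and back halves of the string.
Starting from "wpvlbllk": after the first operation, "dwcsissr"; after the second, "issrdwcs".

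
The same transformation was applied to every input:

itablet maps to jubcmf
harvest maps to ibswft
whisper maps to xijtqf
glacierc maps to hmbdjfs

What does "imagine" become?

jnbhjo

Rule — shift every letter 1 place forward in the alphabet (wrapping around), then delete the last character.
Starting from "imagine": after the first operation, "jnbhjof"; after the second, "jnbhjo".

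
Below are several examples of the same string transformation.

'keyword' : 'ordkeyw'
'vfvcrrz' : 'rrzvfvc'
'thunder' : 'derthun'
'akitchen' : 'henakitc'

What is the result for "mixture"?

Rule — move the last 3 characters to the front (rotate right by 3).
"mixture" → "uremixt".

uremixt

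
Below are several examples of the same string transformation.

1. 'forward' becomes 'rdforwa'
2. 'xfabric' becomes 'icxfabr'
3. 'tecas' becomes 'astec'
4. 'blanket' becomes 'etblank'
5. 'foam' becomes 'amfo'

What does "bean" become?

Rule — move the last 2 characters to the front (rotate right by 2).
Applying that to "bean" gives "anbe".

anbe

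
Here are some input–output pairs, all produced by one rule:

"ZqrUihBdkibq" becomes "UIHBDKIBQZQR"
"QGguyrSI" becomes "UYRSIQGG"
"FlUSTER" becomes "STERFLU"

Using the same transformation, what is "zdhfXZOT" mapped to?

FXZOTZDH

Looking at the pairs, the operation is to move the first 3 characters to the end (rotate left by 3), then convert every letter to uppercase.
Applying that to "zdhfXZOT" gives "FXZOTZDH".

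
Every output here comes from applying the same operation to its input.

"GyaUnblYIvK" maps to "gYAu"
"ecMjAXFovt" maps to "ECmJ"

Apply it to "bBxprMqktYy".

BbXP

The pattern: flip the case of every letter, then keep only the first 4 characters.
For "bBxprMqktYy", step one produces "BbXPRmQKTyY"; step two turns that into "BbXP".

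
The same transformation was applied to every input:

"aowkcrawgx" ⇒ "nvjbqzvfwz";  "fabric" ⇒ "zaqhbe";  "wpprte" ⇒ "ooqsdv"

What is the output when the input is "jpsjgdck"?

Rule — shift every letter 1 place backward in the alphabet (wrapping around), then move the first character to the end.
Applying both steps to "jpsjgdck": "iorifcbj", then "orifcbji".

orifcbji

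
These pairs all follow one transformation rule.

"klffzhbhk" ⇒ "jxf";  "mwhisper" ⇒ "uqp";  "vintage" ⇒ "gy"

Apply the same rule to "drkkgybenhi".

The rule is to shift every letter 2 places backward in the alphabet (wrapping around), then keep one character in every 3, starting at position 2 (positions 2nd, 5th, 8th, ...).
Applying both steps to "drkkgybenhi": "bpiiewzclfg", then "pecg".
(Check on "klffzhbhk": → "ijddxfzfi" → "jxf" ✓)

pecg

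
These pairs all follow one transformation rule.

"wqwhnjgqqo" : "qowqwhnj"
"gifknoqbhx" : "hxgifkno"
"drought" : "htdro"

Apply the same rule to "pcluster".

erpclu

What's happening: move the last 2 characters to the front (rotate right by 2), then delete the last 2 characters.
"pcluster" → "erpclu".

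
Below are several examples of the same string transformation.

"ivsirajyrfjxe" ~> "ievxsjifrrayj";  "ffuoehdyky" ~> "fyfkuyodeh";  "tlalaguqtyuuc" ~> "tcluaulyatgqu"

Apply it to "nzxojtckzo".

nozzxkocjt

Rule — take characters alternately from the front and the back (1st, last, 2nd, 2nd-last, ...).
On "nzxojtckzo" that produces "nozzxkocjt".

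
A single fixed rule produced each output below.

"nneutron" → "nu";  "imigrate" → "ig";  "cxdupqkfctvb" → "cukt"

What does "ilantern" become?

The rule is to move the last 2 characters to the front (rotate right by 2), then keep one character in every 3, starting at position 3 (positions 3rd, 6th, 9th, ...).
So "ilantern" becomes "in".

in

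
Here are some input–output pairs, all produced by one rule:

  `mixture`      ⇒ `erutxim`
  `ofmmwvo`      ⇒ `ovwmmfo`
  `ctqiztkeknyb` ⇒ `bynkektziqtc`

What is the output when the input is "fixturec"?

Looking at the pairs, the operation is to reverse the string.
So "fixturec" becomes "cerutxif".

cerutxif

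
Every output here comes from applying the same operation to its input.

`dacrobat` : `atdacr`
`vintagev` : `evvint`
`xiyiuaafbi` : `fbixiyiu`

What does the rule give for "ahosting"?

The transformation: swap the front and back halves of the string, then delete the first 2 characters.
Working it through for "ahosting": intermediate "tingahos", final "ngahos".

ngahos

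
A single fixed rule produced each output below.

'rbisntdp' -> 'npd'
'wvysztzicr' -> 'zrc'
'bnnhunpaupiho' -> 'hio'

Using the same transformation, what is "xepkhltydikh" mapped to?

dhk

Rule — swap each adjacent pair of characters (1↔2, 3↔4, ...), then keep only the last 3 characters.
For "xepkhltydikh", step one produces "exkplhytidhk"; step two turns that into "dhk".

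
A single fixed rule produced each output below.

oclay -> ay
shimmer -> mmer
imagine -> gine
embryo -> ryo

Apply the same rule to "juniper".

The transformation: delete the first 3 characters.
"juniper" → "iper".

iper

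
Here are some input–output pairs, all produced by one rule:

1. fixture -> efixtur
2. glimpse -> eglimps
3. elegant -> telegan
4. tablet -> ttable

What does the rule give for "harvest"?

The pattern: move the last character to the front.
"harvest" → "tharves".

tharves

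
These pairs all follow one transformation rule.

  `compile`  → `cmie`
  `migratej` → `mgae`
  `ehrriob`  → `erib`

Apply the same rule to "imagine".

In each case the input is transformed by: keep every other character starting from the first (positions 1st, 3rd, 5th, ...).
Applying that to "imagine" gives "iaie".

iaie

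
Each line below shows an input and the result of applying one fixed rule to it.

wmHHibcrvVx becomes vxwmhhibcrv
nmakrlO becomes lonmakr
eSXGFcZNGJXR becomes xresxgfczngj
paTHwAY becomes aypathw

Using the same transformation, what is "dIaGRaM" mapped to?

In each case the input is transformed by: move the last 2 characters to the front (rotate right by 2), then convert every letter to lowercase.
For "dIaGRaM", step one produces "aMdIaGR"; step two turns that into "amdiagr".

amdiagr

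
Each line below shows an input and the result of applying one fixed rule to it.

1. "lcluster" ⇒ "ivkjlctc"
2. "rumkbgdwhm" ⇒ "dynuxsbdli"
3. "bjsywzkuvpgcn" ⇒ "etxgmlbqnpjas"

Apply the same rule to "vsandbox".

ofsuerjm

The pattern: reverse the string, then shift every letter 9 places backward in the alphabet (wrapping around).
Starting from "vsandbox": after the first operation, "xobdnasv"; after the second, "ofsuerjm".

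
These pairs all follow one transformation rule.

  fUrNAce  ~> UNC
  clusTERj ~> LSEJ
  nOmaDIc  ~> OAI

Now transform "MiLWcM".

IWM

The transformation: keep every other character starting from the second (positions 2nd, 4th, 6th, ...), then convert every letter to uppercase.
Applying that to "MiLWcM" gives "IWM".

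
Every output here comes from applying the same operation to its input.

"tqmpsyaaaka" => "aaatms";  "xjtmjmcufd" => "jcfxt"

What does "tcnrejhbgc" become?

ehgtn

The transformation: keep every other character starting from the first (positions 1st, 3rd, 5th, ...), then move the last 3 characters to the front (rotate right by 3).
On "tcnrejhbgc": the first step gives "tnehg", and the second then gives "ehgtn".
(Check on "xjtmjmcufd": → "xtjcf" → "jcfxt" ✓)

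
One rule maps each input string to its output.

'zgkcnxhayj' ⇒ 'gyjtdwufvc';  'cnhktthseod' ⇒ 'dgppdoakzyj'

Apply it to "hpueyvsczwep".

The rule is to shift every letter 4 places backward in the alphabet (wrapping around), then move the first 2 characters to the end (rotate left by 2).
Applying both steps to "hpueyvsczwep": "dlqauroyvsal", then "qauroyvsaldl".

qauroyvsaldl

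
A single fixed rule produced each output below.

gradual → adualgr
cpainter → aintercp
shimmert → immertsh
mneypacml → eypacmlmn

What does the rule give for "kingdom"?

ngdomki

In each case the input is transformed by: move the first 2 characters to the end (rotate left by 2).
On "kingdom" that produces "ngdomki".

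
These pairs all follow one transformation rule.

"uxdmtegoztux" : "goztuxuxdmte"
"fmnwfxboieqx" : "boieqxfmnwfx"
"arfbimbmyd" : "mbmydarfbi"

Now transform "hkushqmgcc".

qmgcchkush

The rule is to swap the front and back halves of the string.
Doing the same to "hkushqmgcc": "qmgcchkush".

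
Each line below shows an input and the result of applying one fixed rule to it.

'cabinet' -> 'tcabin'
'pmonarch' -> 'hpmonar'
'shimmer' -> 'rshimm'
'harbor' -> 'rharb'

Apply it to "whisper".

rwhisp

What's happening: move the last 2 characters to the front (rotate right by 2), then delete the first character.
Starting from "whisper": after the first operation, "erwhisp"; after the second, "rwhisp".
(Check on "harbor": → "orharb" → "rharb" ✓)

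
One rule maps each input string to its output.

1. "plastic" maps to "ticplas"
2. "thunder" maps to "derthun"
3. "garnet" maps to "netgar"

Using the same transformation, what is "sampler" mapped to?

lersamp

Looking at the pairs, the operation is to move the last 3 characters to the front (rotate right by 3).
Doing the same to "sampler": "lersamp".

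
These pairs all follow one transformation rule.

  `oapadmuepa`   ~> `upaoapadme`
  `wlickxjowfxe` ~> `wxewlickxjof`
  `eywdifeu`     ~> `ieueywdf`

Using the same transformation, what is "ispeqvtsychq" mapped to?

The pattern: move the last 3 characters to the front (rotate right by 3), then swap the first and last characters.
Working it through for "ispeqvtsychq": intermediate "chqispeqvtsy", final "yhqispeqvtsc".
(Check on "eywdifeu": → "feueywdi" → "ieueywdf" ✓)

yhqispeqvtsc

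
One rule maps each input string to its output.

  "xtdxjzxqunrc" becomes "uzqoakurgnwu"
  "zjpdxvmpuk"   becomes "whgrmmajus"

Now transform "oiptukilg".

ldfimfqhr

The pattern: take characters alternately from the front and the back (1st, last, 2nd, 2nd-last, ...), then shift every letter 3 places backward in the alphabet (wrapping around).
Applying both steps to "oiptukilg": "ogilpitku", then "ldfimfqhr".
(Check on "xtdxjzxqunrc": → "xctrdnxujqzx" → "uzqoakurgnwu" ✓)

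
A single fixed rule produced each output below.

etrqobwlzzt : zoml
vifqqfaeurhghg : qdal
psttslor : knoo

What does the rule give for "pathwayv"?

kvoc

The pattern: shift every letter 5 places backward in the alphabet (wrapping around), then keep only the first 4 characters.
Applying that to "pathwayv" gives "kvoc".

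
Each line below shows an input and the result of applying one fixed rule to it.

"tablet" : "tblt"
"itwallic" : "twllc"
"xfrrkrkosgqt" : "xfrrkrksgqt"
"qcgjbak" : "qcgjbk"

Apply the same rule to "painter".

In each case the input is transformed by: remove every vowel.
"painter" → "pntr".

pntr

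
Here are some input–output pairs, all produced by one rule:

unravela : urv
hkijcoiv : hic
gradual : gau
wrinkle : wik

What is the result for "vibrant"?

vba

Each output is the input with this applied: keep every other character starting from the first (positions 1st, 3rd, 5th, ...), then delete the last character.
For "vibrant", step one produces "vbat"; step two turns that into "vba".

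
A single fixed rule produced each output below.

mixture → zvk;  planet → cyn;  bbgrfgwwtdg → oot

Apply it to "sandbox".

fna

In each case the input is transformed by: shift every letter 13 places forward in the alphabet (wrapping around) — i.e. ROT13, then keep only the first 3 characters.
Applying both steps to "sandbox": "fnaqobk", then "fna".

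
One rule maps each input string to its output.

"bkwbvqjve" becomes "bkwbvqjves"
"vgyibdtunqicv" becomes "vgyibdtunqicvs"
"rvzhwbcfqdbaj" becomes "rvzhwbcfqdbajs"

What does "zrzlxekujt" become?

zrzlxekujts

The rule is to append "s".
Applying that to "zrzlxekujt" gives "zrzlxekujts".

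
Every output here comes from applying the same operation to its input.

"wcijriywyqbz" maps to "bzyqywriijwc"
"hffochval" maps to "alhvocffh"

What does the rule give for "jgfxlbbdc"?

The rule is to reverse the string, then swap each adjacent pair of characters (1↔2, 3↔4, ...).
On "jgfxlbbdc" that produces "dcbbxlgfj".

dcbbxlgfj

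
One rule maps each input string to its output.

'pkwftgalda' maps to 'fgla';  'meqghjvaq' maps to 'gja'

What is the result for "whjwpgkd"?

wgd

The pattern: delete the first 3 characters, then keep every other character starting from the first (positions 1st, 3rd, 5th, ...).
Starting from "whjwpgkd": after the first operation, "wpgkd"; after the second, "wgd".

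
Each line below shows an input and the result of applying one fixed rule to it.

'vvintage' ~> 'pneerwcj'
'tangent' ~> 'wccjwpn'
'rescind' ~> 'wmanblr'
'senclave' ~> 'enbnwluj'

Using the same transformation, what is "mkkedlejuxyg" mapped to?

The transformation: shift every letter 9 places forward in the alphabet (wrapping around), then move the last 2 characters to the front (rotate right by 2).
For "mkkedlejuxyg", step one produces "vttnmunsdghp"; step two turns that into "hpvttnmunsdg".

hpvttnmunsdg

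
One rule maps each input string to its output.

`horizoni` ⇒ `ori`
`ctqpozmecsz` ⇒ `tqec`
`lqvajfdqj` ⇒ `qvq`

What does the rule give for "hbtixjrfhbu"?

What's happening: swap each adjacent pair of characters (1↔2, 3↔4, ...), then keep one character in every 3, starting at position 1 (positions 1st, 4th, 7th, ...).
On "hbtixjrfhbu" that produces "btfh".

btfh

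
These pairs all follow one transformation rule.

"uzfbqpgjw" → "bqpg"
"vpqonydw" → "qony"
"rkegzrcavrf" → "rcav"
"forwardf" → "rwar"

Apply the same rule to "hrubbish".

Rule — delete the last 2 characters, then keep only the last 4 characters.
"hrubbish" → "hrubbi" → "ubbi".

ubbi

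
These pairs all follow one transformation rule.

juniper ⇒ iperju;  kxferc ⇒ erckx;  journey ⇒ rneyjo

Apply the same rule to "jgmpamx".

pamxjg

The transformation: move the first 3 characters to the end (rotate left by 3), then delete the last character.
For "jgmpamx" the result is "pamxjg".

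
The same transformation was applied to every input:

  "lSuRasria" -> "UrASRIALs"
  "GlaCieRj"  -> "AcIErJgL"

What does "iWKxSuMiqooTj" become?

kXsUmIQOOtJIw

What's happening: flip the case of every letter, then move the first 2 characters to the end (rotate left by 2).
For "iWKxSuMiqooTj", step one produces "IwkXsUmIQOOtJ"; step two turns that into "kXsUmIQOOtJIw".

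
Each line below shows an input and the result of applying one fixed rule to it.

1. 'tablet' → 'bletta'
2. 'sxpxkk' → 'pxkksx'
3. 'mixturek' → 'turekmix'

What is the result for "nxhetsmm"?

etsmmnxh

The pattern: swap the front and back halves of the string, then move the last character to the front.
"nxhetsmm" → "etsmmnxh".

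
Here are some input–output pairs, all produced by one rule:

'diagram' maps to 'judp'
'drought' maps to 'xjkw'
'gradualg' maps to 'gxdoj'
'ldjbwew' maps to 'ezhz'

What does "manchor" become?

What's happening: delete the first 3 characters, then shift every letter 3 places forward in the alphabet (wrapping around).
For "manchor", step one produces "chor"; step two turns that into "fkru".

fkru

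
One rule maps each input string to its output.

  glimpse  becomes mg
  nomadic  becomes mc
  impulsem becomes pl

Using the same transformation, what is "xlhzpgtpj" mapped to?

The transformation: sort the characters into reverse alphabetical order, then keep one character in every 3, starting at position 3 (positions 3rd, 6th, 9th, ...).
"xlhzpgtpj" → "zxtppljhg" → "tlg".

tlg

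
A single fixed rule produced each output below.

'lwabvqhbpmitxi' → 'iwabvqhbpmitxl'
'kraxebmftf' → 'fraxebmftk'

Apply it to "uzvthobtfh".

hzvthobtfu

The pattern: swap the first and last characters.
"uzvthobtfh" → "hzvthobtfu".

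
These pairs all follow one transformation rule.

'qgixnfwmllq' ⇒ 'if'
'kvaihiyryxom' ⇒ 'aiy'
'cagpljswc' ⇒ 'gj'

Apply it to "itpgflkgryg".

pl

What's happening: keep one character in every 3, starting at position 3 (positions 3rd, 6th, 9th, ...), then delete the last character.
Applying both steps to "itpgflkgryg": "plr", then "pl".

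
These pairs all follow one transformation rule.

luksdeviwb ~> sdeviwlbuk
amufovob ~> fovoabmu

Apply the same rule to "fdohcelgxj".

What's happening: swap the first and last characters, then move the first 3 characters to the end (rotate left by 3).
"fdohcelgxj" → "jdohcelgxf" → "hcelgxfjdo".

hcelgxfjdo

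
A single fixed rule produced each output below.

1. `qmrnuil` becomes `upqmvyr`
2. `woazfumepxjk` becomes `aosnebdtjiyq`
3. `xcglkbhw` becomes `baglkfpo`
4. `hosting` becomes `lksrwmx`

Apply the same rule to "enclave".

Looking at the pairs, the operation is to take characters alternately from the front and the back (1st, last, 2nd, 2nd-last, ...), then shift every letter 4 places forward in the alphabet (wrapping around).
On "enclave": the first step gives "eenvcal", and the second then gives "iirzgep".

iirzgep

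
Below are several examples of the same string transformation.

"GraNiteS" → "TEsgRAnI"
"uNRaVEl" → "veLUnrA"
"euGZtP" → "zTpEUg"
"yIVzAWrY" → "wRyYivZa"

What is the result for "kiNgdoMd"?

The rule is to flip the case of every letter, then move the last 3 characters to the front (rotate right by 3).
On "kiNgdoMd": the first step gives "KInGDOmD", and the second then gives "OmDKInGD".

OmDKInGD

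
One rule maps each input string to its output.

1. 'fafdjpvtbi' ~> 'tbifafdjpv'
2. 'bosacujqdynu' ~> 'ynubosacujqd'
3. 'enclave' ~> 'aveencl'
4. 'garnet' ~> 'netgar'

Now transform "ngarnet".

Each output is the input with this applied: move the last 3 characters to the front (rotate right by 3).
So "ngarnet" becomes "netngar".

netngar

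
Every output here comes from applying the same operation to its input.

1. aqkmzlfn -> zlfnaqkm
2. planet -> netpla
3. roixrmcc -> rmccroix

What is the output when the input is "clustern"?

In each case the input is transformed by: swap the front and back halves of the string.
Applying that to "clustern" gives "ternclus".

ternclus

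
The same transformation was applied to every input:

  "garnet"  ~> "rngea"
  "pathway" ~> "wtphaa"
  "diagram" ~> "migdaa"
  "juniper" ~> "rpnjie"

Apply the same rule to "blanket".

Looking at the pairs, the operation is to sort the characters into reverse alphabetical order, then delete the first character.
For "blanket", step one produces "tnlkeba"; step two turns that into "nlkeba".

nlkeba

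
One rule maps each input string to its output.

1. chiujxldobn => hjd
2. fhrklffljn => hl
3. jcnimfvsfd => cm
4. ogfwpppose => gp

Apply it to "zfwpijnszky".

fis

The rule is to delete the last 3 characters, then keep one character in every 3, starting at position 2 (positions 2nd, 5th, 8th, ...).
Applying both steps to "zfwpijnszky": "zfwpijns", then "fis".
(Check on "ogfwpppose": → "ogfwppp" → "gp" ✓)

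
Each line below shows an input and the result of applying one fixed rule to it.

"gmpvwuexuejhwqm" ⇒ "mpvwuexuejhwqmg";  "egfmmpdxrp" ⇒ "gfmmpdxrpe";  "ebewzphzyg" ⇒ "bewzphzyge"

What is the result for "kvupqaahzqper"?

vupqaahzqperk

Each output is the input with this applied: move the first character to the end.
Applying that to "kvupqaahzqper" gives "vupqaahzqperk".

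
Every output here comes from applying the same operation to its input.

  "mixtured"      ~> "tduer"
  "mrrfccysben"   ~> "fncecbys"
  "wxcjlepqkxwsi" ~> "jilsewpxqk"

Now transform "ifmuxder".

urxed

What's happening: delete the first 3 characters, then take characters alternately from the front and the back (1st, last, 2nd, 2nd-last, ...).
"ifmuxder" → "uxder" → "urxed".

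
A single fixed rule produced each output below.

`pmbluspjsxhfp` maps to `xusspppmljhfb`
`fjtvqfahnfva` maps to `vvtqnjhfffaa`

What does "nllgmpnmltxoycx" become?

The pattern: sort the characters into reverse alphabetical order.
Doing the same to "nllgmpnmltxoycx": "yxxtponnmmlllgc".

yxxtponnmmlllgc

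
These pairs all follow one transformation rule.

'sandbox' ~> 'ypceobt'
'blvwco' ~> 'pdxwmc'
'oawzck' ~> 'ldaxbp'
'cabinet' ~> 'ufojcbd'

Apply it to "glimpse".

Looking at the pairs, the operation is to shift every letter 1 place forward in the alphabet (wrapping around), then reverse the string.
Applying both steps to "glimpse": "hmjnqtf", then "ftqnjmh".

ftqnjmh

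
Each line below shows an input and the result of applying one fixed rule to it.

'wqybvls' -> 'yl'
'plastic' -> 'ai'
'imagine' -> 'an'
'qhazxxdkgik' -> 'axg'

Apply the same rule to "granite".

at

Each output is the input with this applied: keep one character in every 3, starting at position 3 (positions 3rd, 6th, 9th, ...).
Applying that to "granite" gives "at".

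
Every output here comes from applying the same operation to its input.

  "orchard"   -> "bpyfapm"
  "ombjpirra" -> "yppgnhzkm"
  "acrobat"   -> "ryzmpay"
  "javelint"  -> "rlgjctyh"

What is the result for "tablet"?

rcjzyr

What's happening: shift every letter 2 places backward in the alphabet (wrapping around), then reverse the string.
For "tablet", step one produces "ryzjcr"; step two turns that into "rcjzyr".
(Check on "ombjpirra": → "mkzhngppy" → "yppgnhzkm" ✓)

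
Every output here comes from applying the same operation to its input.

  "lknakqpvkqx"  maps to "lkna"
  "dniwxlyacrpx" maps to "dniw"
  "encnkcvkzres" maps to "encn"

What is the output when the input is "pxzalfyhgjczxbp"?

pxza

The pattern: keep only the first 4 characters.
Doing the same to "pxzalfyhgjczxbp": "pxza".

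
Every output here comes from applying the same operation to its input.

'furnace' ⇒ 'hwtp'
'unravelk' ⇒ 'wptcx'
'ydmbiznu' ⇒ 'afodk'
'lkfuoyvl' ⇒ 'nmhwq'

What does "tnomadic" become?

Each output is the input with this applied: delete the last 3 characters, then shift every letter 2 places forward in the alphabet (wrapping around).
For "tnomadic", step one produces "tnoma"; step two turns that into "vpqoc".

vpqoc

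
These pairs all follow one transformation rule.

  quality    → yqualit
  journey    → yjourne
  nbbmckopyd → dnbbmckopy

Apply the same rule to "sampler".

The pattern: move the last character to the front.
So "sampler" becomes "rsample".

rsample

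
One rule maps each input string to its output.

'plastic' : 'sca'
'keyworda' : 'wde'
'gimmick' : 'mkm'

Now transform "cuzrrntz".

rtu

Each output is the input with this applied: move the first 3 characters to the end (rotate left by 3), then keep one character in every 3, starting at position 1 (positions 1st, 4th, 7th, ...).
For "cuzrrntz", step one produces "rrntzcuz"; step two turns that into "rtu".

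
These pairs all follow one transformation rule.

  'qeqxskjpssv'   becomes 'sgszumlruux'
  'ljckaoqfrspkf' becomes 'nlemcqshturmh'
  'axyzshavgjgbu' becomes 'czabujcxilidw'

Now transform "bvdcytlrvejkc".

dxfeavntxglme

In each case the input is transformed by: shift every letter 2 places forward in the alphabet (wrapping around).
So "bvdcytlrvejkc" becomes "dxfeavntxglme".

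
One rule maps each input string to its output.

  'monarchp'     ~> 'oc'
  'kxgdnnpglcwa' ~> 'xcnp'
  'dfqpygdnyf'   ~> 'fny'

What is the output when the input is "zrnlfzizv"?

In each case the input is transformed by: take characters alternately from the front and the back (1st, last, 2nd, 2nd-last, ...), then keep one character in every 3, starting at position 3 (positions 3rd, 6th, 9th, ...).
"zrnlfzizv" → "zvrznilzf" → "rif".

rif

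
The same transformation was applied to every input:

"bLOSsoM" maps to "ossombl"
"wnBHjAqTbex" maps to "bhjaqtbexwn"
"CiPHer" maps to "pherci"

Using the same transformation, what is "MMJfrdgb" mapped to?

jfrdgbmm

The transformation: move the first 2 characters to the end (rotate left by 2), then convert every letter to lowercase.
Starting from "MMJfrdgb": after the first operation, "JfrdgbMM"; after the second, "jfrdgbmm".
(Check on "bLOSsoM": → "OSsoMbL" → "ossombl" ✓)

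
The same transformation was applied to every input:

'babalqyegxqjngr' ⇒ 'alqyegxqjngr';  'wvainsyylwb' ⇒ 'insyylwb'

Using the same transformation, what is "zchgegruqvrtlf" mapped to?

gegruqvrtlf

In each case the input is transformed by: delete the first 3 characters.
So "zchgegruqvrtlf" becomes "gegruqvrtlf".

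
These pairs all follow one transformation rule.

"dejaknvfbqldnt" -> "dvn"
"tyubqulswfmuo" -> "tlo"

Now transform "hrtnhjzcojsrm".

hzm

Rule — keep one character in every 3, starting at position 1 (positions 1st, 4th, 7th, ...), then keep every other character starting from the first (positions 1st, 3rd, 5th, ...).
Applying both steps to "hrtnhjzcojsrm": "hnzjm", then "hzm".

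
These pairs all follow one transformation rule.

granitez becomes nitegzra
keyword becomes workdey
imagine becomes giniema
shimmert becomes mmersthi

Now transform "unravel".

aveulnr

The rule is to swap the first and last characters, then move the first 3 characters to the end (rotate left by 3).
On "unravel": the first step gives "lnraveu", and the second then gives "aveulnr".
(Check on "granitez": → "zraniteg" → "nitegzra" ✓)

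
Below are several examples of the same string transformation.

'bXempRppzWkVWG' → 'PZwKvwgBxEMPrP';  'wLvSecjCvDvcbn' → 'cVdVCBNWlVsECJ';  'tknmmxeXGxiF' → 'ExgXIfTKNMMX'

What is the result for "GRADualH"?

Rule — flip the case of every letter, then swap the front and back halves of the string.
Applying that to "GRADualH" gives "UALhgrad".

UALhgrad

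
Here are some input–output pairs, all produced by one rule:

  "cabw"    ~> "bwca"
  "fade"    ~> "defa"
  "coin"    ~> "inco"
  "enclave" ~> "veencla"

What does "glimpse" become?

seglimp

Rule — move the last 2 characters to the front (rotate right by 2).
"glimpse" → "seglimp".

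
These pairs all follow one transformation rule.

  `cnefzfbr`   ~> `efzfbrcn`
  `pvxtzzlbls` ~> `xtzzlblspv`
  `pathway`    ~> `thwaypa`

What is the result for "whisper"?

Rule — move the first 2 characters to the end (rotate left by 2).
So "whisper" becomes "isperwh".

isperwh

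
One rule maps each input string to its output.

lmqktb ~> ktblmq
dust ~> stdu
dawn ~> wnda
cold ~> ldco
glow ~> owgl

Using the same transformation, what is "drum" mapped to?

The pattern: swap the front and back halves of the string.
So "drum" becomes "umdr".

umdr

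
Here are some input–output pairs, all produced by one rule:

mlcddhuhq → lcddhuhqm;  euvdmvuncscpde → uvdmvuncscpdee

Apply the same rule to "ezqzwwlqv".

Looking at the pairs, the operation is to move the first character to the end.
Applying that to "ezqzwwlqv" gives "zqzwwlqve".

zqzwwlqve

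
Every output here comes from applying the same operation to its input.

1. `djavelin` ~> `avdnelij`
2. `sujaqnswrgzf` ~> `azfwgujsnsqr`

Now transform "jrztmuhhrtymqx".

hzhyjxmumtqtrr

The pattern: sort the characters into alphabetical order, then take characters alternately from the front and the back (1st, last, 2nd, 2nd-last, ...).
Starting from "jrztmuhhrtymqx": after the first operation, "hhjmmqrrttuxyz"; after the second, "hzhyjxmumtqtrr".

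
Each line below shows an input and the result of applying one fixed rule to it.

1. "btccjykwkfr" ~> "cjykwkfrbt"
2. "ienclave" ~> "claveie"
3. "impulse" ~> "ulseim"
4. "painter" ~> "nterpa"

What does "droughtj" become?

What's happening: move the first 2 characters to the end (rotate left by 2), then delete the first character.
On "droughtj" that produces "ughtjdr".

ughtjdr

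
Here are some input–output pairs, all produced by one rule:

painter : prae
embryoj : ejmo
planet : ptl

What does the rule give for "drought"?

Rule — take characters alternately from the front and the back (1st, last, 2nd, 2nd-last, ...), then delete the last 3 characters.
On "drought": the first step gives "dtrhogu", and the second then gives "dtrh".

dtrh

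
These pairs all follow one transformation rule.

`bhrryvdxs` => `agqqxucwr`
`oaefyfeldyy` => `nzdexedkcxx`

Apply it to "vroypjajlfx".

Looking at the pairs, the operation is to shift every letter 1 place backward in the alphabet (wrapping around).
For "vroypjajlfx" the result is "uqnxoizikew".

uqnxoizikew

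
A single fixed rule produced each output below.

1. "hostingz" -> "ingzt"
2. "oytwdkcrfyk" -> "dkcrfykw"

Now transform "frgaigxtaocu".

The transformation: delete the first 3 characters, then move the first character to the end.
"frgaigxtaocu" → "igxtaocua".

igxtaocua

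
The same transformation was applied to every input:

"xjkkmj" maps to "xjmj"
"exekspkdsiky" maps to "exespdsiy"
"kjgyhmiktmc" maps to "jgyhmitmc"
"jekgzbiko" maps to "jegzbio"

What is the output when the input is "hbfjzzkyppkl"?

hbfjzzyppl

Each output is the input with this applied: remove every "k".
For "hbfjzzkyppkl" the result is "hbfjzzyppl".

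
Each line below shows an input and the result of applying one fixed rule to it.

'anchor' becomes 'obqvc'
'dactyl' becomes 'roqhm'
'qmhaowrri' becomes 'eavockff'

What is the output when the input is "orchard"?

Each output is the input with this applied: shift every letter 12 places backward in the alphabet (wrapping around), then delete the last character.
Applying that to "orchard" gives "cfqvof".
(Check on "dactyl": → "roqhmz" → "roqhm" ✓)

cfqvof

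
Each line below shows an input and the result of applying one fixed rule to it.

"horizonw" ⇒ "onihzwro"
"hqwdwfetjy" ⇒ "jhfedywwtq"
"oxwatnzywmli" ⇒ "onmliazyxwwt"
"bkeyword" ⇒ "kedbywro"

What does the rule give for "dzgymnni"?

migdzynn

Each output is the input with this applied: sort the characters into reverse alphabetical order, then swap the front and back halves of the string.
On "dzgymnni": the first step gives "zynnmigd", and the second then gives "migdzynn".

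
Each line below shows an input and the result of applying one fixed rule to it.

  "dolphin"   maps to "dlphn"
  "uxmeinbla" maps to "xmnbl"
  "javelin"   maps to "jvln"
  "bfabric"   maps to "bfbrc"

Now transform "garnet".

The rule is to remove every vowel.
Doing the same to "garnet": "grnt".

grnt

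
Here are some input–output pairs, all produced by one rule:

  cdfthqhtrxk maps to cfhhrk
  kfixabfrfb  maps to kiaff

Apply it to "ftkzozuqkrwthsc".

Rule — keep every other character starting from the first (positions 1st, 3rd, 5th, ...).
So "ftkzozuqkrwthsc" becomes "fkoukwhc".

fkoukwhc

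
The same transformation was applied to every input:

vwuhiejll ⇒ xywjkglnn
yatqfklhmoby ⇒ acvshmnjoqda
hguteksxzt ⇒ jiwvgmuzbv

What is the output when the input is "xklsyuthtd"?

zmnuawvjvf

The transformation: shift every letter 2 places forward in the alphabet (wrapping around).
"xklsyuthtd" → "zmnuawvjvf".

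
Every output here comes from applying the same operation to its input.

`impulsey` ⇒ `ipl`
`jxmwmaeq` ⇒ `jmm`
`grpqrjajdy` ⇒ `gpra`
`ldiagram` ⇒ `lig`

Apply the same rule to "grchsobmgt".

In each case the input is transformed by: delete the last 3 characters, then keep every other character starting from the first (positions 1st, 3rd, 5th, ...).
Working it through for "grchsobmgt": intermediate "grchsob", final "gcsb".

gcsb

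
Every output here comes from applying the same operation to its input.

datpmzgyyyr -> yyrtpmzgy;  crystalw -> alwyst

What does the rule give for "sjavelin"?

In each case the input is transformed by: delete the first 2 characters, then move the last 3 characters to the front (rotate right by 3).
On "sjavelin" that produces "linave".
(Check on "datpmzgyyyr": → "tpmzgyyyr" → "yyrtpmzgy" ✓)

linave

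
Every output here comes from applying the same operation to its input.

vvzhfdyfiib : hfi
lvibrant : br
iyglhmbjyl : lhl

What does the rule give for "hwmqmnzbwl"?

The transformation: swap each adjacent pair of characters (1↔2, 3↔4, ...), then keep one character in every 3, starting at position 3 (positions 3rd, 6th, 9th, ...).
Applying both steps to "hwmqmnzbwl": "whqmnmbzlw", then "qml".

qml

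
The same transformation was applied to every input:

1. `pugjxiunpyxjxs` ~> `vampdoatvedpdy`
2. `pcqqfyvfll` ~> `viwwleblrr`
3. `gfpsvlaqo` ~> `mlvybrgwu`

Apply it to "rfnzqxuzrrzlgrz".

xltfwdafxxfrmxf

What's happening: shift every letter 6 places forward in the alphabet (wrapping around).
"rfnzqxuzrrzlgrz" → "xltfwdafxxfrmxf".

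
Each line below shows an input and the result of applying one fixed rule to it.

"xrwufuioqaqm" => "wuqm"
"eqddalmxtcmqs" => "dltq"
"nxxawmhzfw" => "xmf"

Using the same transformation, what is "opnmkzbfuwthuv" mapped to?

nzuh

The rule is to keep one character in every 3, starting at position 3 (positions 3rd, 6th, 9th, ...).
For "opnmkzbfuwthuv" the result is "nzuh".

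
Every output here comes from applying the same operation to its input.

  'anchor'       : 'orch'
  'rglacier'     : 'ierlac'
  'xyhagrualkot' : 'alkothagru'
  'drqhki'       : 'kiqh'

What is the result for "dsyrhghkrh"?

hkrhyrhg

In each case the input is transformed by: delete the first 2 characters, then swap the front and back halves of the string.
Applying both steps to "dsyrhghkrh": "yrhghkrh", then "hkrhyrhg".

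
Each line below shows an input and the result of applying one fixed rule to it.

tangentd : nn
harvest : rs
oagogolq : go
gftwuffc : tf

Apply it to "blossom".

Rule — keep one character in every 3, starting at position 3 (positions 3rd, 6th, 9th, ...).
Applying that to "blossom" gives "oo".

oo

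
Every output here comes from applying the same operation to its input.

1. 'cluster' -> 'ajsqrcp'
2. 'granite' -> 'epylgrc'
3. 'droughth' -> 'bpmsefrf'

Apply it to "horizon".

fmpgxml

Looking at the pairs, the operation is to shift every letter 2 places backward in the alphabet (wrapping around).
Doing the same to "horizon": "fmpgxml".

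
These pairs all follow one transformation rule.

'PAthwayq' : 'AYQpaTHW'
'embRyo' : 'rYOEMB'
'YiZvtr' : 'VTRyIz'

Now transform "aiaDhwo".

HWOAIAd

In each case the input is transformed by: flip the case of every letter, then move the last 3 characters to the front (rotate right by 3).
Working it through for "aiaDhwo": intermediate "AIAdHWO", final "HWOAIAd".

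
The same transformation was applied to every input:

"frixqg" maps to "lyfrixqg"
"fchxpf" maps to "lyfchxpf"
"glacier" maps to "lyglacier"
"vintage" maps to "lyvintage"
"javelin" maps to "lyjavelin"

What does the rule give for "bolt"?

lybolt

The rule is to prepend "ly".
Applying that to "bolt" gives "lybolt".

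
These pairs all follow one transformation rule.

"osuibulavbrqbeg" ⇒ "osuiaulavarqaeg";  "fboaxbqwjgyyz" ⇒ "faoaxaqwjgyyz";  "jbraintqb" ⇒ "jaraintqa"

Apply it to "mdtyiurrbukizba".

Looking at the pairs, the operation is to replace every "b" with "a".
Doing the same to "mdtyiurrbukizba": "mdtyiurraukizaa".

mdtyiurraukizaa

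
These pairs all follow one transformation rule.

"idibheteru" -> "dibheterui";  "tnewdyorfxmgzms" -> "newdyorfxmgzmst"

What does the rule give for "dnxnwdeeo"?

nxnwdeeod

The pattern: move the first character to the end.
So "dnxnwdeeo" becomes "nxnwdeeod".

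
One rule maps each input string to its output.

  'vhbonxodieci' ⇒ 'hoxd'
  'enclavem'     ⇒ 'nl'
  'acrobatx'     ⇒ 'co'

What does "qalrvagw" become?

Each output is the input with this applied: delete the last 3 characters, then keep every other character starting from the second (positions 2nd, 4th, 6th, ...).
Working it through for "qalrvagw": intermediate "qalrv", final "ar".
(Check on "enclavem": → "encla" → "nl" ✓)

ar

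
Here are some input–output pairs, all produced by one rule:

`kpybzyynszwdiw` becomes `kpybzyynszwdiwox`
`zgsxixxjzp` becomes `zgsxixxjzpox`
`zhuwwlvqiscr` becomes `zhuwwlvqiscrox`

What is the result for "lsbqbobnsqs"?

Rule — append "ox".
For "lsbqbobnsqs" the result is "lsbqbobnsqsox".

lsbqbobnsqsox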